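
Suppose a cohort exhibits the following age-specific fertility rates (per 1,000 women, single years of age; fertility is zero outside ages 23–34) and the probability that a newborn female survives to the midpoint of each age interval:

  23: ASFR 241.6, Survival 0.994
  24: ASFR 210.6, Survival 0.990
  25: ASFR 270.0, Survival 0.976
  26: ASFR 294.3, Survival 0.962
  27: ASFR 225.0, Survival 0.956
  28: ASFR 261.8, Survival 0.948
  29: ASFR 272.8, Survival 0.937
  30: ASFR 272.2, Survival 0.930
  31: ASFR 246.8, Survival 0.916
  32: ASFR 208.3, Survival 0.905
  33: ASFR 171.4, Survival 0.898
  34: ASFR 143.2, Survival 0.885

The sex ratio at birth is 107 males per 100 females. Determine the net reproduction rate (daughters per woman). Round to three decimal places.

Proportion female at birth = 100 / (100 + 107) = 0.48309.
Each age group contributes 1 × ASFR × survival:
  23: 1 × 241.6/1000 × 0.994 = 0.24015
  24: 1 × 210.6/1000 × 0.990 = 0.20849
  25: 1 × 270.0/1000 × 0.976 = 0.26352
  26: 1 × 294.3/1000 × 0.962 = 0.28312
  27: 1 × 225.0/1000 × 0.956 = 0.21510
  28: 1 × 261.8/1000 × 0.948 = 0.24819
  29: 1 × 272.8/1000 × 0.937 = 0.25561
  30: 1 × 272.2/1000 × 0.930 = 0.25315
  31: 1 × 246.8/1000 × 0.916 = 0.22607
  32: 1 × 208.3/1000 × 0.905 = 0.18851
  33: 1 × 171.4/1000 × 0.898 = 0.15392
  34: 1 × 143.2/1000 × 0.885 = 0.12673
Sum = 2.66256
NRR = 0.48309 × 2.66256 = 1.28626

1.286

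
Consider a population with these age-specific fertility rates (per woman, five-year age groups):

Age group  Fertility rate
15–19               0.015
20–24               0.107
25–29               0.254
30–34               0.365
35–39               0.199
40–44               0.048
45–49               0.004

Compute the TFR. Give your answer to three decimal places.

4.960

Sum of ASFRs = 0.015 + 0.107 + 0.254 + 0.365 + 0.199 + 0.048 + 0.004 = 0.992
TFR = 5 × 0.992 = 4.96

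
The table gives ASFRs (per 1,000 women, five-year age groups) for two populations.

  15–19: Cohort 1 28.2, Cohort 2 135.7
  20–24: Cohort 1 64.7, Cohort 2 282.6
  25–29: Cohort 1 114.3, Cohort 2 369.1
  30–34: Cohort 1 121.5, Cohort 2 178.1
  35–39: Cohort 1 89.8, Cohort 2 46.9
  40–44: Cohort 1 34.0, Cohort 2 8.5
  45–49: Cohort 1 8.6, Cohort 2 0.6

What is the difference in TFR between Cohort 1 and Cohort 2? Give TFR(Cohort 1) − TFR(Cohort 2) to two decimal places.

Cohort 1:
  Sum of ASFRs = 28.2 + 64.7 + 114.3 + 121.5 + 89.8 + 34.0 + 8.6 = 461.1
  TFR = 5 × 461.1 / 1000 = 2.3055
Cohort 2:
  Sum of ASFRs = 135.7 + 282.6 + 369.1 + 178.1 + 46.9 + 8.5 + 0.6 = 1021.5
  TFR = 5 × 1021.5 / 1000 = 5.1075
Difference = 2.3055 − 5.1075 = -2.802

-2.80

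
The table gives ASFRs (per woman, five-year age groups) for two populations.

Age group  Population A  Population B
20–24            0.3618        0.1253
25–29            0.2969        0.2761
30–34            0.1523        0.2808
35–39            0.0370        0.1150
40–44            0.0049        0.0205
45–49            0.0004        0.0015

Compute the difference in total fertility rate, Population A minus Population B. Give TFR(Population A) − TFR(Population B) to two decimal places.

Population A:
  Sum of ASFRs = 0.3618 + 0.2969 + 0.1523 + 0.0370 + 0.0049 + 0.0004 = 0.8533
  TFR = 5 × 0.8533 = 4.2665
Population B:
  Sum of ASFRs = 0.1253 + 0.2761 + 0.2808 + 0.1150 + 0.0205 + 0.0015 = 0.8192
  TFR = 5 × 0.8192 = 4.096
Difference = 4.2665 − 4.096 = 0.1705

0.17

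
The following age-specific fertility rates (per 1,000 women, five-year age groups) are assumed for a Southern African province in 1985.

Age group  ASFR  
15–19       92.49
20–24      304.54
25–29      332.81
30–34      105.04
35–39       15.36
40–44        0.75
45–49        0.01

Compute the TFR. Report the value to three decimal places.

Sum of ASFRs = 92.49 + 304.54 + 332.81 + 105.04 + 15.36 + 0.75 + 0.01 = 851.00
TFR = 5 × 851.00 / 1000 = 4.255

4.255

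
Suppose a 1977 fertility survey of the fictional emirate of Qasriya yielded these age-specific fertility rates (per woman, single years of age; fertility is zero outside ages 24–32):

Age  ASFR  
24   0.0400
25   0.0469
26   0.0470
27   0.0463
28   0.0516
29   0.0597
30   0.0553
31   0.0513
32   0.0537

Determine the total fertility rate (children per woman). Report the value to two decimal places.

0.45

Sum of ASFRs = 0.0400 + 0.0469 + 0.0470 + 0.0463 + 0.0516 + 0.0597 + 0.0553 + 0.0513 + 0.0537 = 0.4518
TFR = 0.4518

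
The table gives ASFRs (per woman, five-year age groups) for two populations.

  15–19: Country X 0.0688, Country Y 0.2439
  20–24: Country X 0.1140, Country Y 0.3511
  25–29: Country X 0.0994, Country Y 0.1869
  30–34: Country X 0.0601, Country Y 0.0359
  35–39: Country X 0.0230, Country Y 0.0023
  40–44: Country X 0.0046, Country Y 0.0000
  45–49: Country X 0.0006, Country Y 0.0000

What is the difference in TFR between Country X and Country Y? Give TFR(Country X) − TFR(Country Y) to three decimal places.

-2.248

Country X:
  Sum of ASFRs = 0.0688 + 0.1140 + 0.0994 + 0.0601 + 0.0230 + 0.0046 + 0.0006 = 0.3705
  TFR = 5 × 0.3705 = 1.8525
Country Y:
  Sum of ASFRs = 0.2439 + 0.3511 + 0.1869 + 0.0359 + 0.0023 + 0.0000 + 0.0000 = 0.8201
  TFR = 5 × 0.8201 = 4.1005
Difference = 1.8525 − 4.1005 = -2.248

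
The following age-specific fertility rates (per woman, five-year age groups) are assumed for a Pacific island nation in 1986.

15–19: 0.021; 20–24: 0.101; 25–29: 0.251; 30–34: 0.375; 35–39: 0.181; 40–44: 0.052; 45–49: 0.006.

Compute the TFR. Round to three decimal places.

4.935

Sum of ASFRs = 0.021 + 0.101 + 0.251 + 0.375 + 0.181 + 0.052 + 0.006 = 0.987
TFR = 5 × 0.987 = 4.935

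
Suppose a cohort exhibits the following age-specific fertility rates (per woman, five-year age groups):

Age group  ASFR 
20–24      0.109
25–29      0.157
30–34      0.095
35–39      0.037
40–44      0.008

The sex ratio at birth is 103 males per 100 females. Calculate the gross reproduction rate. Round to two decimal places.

Proportion female at birth = 100 / (100 + 103) = 0.49261.
Sum of ASFRs = 0.109 + 0.157 + 0.095 + 0.037 + 0.008 = 0.406
TFR = 5 × 0.406 = 2.03
GRR = 0.49261 × 2.03 = 1.00000

1.00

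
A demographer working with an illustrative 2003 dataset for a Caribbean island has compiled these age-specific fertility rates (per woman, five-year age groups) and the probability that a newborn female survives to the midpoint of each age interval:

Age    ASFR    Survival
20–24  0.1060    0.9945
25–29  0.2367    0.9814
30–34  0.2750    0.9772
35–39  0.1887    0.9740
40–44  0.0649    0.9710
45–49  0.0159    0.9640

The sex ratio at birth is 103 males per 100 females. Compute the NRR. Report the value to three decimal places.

2.139

Proportion female at birth = 100 / (100 + 103) = 0.49261.
Per-age-group product (5 × ASFR × survival probability):
  20–24: 5 × 0.1060 × 0.9945 = 0.52709
  25–29: 5 × 0.2367 × 0.9814 = 1.16149
  30–34: 5 × 0.2750 × 0.9772 = 1.34365
  35–39: 5 × 0.1887 × 0.9740 = 0.91897
  40–44: 5 × 0.0649 × 0.9710 = 0.31509
  45–49: 5 × 0.0159 × 0.9640 = 0.07664
Sum = 4.34293
NRR = 0.49261 × 4.34293 = 2.13937
An NRR exceeding 1 indicates intrinsic growth under these rates.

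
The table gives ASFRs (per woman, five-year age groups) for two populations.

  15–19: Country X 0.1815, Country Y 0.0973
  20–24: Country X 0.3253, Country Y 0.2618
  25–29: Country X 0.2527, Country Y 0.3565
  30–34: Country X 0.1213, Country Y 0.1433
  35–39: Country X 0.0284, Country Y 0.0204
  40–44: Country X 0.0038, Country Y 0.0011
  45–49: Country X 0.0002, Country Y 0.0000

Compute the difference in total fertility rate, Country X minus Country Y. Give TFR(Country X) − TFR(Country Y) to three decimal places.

0.164

Country X:
  Sum of ASFRs = 0.1815 + 0.3253 + 0.2527 + 0.1213 + 0.0284 + 0.0038 + 0.0002 = 0.9132
  TFR = 5 × 0.9132 = 4.566
Country Y:
  Sum of ASFRs = 0.0973 + 0.2618 + 0.3565 + 0.1433 + 0.0204 + 0.0011 + 0.0000 = 0.8804
  TFR = 5 × 0.8804 = 4.402
Difference = 4.566 − 4.402 = 0.164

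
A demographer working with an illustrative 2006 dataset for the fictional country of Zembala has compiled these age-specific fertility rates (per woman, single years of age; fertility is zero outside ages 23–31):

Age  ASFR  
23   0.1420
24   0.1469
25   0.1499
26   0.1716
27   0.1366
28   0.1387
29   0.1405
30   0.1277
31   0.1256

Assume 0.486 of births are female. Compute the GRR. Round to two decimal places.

0.62

Proportion female at birth = 0.486.
Sum of ASFRs = 0.1420 + 0.1469 + 0.1499 + 0.1716 + 0.1366 + 0.1387 + 0.1405 + 0.1277 + 0.1256 = 1.2795
TFR = 1.2795
GRR = 0.486 × 1.2795 = 0.62184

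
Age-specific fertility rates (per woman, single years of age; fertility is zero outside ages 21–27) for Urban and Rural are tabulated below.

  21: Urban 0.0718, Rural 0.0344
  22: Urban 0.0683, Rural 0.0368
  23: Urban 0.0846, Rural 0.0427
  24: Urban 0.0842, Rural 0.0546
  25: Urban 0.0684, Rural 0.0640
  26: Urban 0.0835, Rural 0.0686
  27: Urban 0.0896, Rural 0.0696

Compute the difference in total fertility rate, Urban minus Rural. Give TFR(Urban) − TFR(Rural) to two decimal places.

0.18

Urban:
  Sum of ASFRs = 0.0718 + 0.0683 + 0.0846 + 0.0842 + 0.0684 + 0.0835 + 0.0896 = 0.5504
  TFR = 0.5504
Rural:
  Sum of ASFRs = 0.0344 + 0.0368 + 0.0427 + 0.0546 + 0.0640 + 0.0686 + 0.0696 = 0.3707
  TFR = 0.3707
Difference = 0.5504 − 0.3707 = 0.1797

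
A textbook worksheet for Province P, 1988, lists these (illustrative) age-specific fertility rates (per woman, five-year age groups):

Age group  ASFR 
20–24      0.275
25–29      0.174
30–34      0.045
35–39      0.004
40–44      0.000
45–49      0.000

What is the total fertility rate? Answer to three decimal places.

2.490

Sum of ASFRs = 0.275 + 0.174 + 0.045 + 0.004 + 0.000 + 0.000 = 0.498
TFR = 5 × 0.498 = 2.49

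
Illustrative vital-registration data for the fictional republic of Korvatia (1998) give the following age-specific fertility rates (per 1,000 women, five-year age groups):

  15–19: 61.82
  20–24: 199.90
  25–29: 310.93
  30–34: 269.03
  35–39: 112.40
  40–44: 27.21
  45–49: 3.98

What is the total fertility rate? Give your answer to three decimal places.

Sum of ASFRs = 61.82 + 199.90 + 310.93 + 269.03 + 112.40 + 27.21 + 3.98 = 985.27
TFR = 5 × 985.27 / 1000 = 4.92635

4.926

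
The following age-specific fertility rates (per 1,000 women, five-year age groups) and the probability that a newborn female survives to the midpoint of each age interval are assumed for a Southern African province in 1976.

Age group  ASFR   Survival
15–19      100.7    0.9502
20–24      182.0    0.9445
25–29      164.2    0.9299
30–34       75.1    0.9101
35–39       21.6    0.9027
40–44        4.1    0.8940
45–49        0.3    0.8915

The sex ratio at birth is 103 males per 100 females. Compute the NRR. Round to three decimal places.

Proportion female at birth = 100 / (100 + 103) = 0.49261.
Per-age-group product (5 × ASFR × survival probability):
  15–19: 5 × 100.7/1000 × 0.9502 = 0.47843
  20–24: 5 × 182.0/1000 × 0.9445 = 0.85950
  25–29: 5 × 164.2/1000 × 0.9299 = 0.76345
  30–34: 5 × 75.1/1000 × 0.9101 = 0.34174
  35–39: 5 × 21.6/1000 × 0.9027 = 0.09749
  40–44: 5 × 4.1/1000 × 0.8940 = 0.01833
  45–49: 5 × 0.3/1000 × 0.8915 = 0.00134
Sum = 2.56028
NRR = 0.49261 × 2.56028 = 1.26122

1.261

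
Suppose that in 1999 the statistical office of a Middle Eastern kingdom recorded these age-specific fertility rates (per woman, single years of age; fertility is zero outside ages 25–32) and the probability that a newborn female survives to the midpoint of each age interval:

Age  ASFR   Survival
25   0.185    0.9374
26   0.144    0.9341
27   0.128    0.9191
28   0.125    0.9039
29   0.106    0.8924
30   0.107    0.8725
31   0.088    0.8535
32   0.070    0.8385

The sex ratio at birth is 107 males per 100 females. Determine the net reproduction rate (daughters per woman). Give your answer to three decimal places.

Proportion female at birth = 100 / (100 + 107) = 0.48309.
Survival-weighted fertility by age (1·fₓ·Sₓ):
  25: 1 × 0.185 × 0.9374 = 0.17342
  26: 1 × 0.144 × 0.9341 = 0.13451
  27: 1 × 0.128 × 0.9191 = 0.11764
  28: 1 × 0.125 × 0.9039 = 0.11299
  29: 1 × 0.106 × 0.8924 = 0.09459
  30: 1 × 0.107 × 0.8725 = 0.09336
  31: 1 × 0.088 × 0.8535 = 0.07511
  32: 1 × 0.070 × 0.8385 = 0.05870
Sum = 0.86032
NRR = 0.48309 × 0.86032 = 0.41561
With NRR below 1 the population is below replacement fertility.

0.416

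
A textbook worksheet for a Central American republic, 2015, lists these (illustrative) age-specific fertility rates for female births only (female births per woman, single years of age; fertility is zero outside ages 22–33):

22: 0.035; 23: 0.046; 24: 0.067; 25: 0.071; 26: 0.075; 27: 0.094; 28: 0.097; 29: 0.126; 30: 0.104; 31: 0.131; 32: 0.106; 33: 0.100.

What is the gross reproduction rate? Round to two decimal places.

1.05

Sum of female ASFRs = 0.035 + 0.046 + 0.067 + 0.071 + 0.075 + 0.094 + 0.097 + 0.126 + 0.104 + 0.131 + 0.106 + 0.100 = 1.052
GRR = 1.052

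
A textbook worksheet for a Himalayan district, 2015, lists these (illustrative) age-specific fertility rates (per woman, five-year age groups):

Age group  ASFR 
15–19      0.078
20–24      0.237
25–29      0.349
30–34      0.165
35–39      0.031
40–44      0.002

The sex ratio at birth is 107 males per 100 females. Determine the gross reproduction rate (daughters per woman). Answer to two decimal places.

2.08

Proportion female at birth = 100 / (100 + 107) = 0.48309.
Sum of ASFRs = 0.078 + 0.237 + 0.349 + 0.165 + 0.031 + 0.002 = 0.862
TFR = 5 × 0.862 = 4.31
GRR = 0.48309 × 4.31 = 2.08212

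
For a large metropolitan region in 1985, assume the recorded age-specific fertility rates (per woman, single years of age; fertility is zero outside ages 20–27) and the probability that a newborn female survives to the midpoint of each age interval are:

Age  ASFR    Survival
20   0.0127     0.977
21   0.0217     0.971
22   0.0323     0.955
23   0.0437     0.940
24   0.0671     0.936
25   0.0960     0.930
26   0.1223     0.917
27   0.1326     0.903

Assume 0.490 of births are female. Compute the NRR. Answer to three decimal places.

Proportion female at birth = 0.490.
Per-age-group product (1 × ASFR × survival probability):
  20: 1 × 0.0127 × 0.977 = 0.01241
  21: 1 × 0.0217 × 0.971 = 0.02107
  22: 1 × 0.0323 × 0.955 = 0.03085
  23: 1 × 0.0437 × 0.940 = 0.04108
  24: 1 × 0.0671 × 0.936 = 0.06281
  25: 1 × 0.0960 × 0.930 = 0.08928
  26: 1 × 0.1223 × 0.917 = 0.11215
  27: 1 × 0.1326 × 0.903 = 0.11974
Sum = 0.48939
NRR = 0.490 × 0.48939 = 0.23980
NRR < 1, so the cohort does not fully replace itself.

0.240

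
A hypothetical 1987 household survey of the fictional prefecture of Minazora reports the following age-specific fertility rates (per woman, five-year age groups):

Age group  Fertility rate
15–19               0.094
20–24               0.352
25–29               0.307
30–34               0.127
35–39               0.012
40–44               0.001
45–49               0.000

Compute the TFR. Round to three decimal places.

Sum of ASFRs = 0.094 + 0.352 + 0.307 + 0.127 + 0.012 + 0.001 + 0.000 = 0.893
TFR = 5 × 0.893 = 4.465

4.465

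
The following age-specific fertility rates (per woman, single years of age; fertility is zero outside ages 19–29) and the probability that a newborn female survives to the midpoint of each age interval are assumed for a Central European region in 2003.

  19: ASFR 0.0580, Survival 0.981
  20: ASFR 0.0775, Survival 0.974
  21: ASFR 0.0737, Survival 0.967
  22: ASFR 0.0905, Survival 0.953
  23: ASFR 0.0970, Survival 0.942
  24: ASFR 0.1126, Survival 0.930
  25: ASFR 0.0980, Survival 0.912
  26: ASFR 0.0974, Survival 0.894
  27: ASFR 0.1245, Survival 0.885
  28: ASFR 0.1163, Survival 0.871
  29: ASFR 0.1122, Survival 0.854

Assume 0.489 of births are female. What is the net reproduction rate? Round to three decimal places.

Proportion female at birth = 0.489.
Survival-weighted fertility by age (1·fₓ·Sₓ):
  19: 1 × 0.0580 × 0.981 = 0.05690
  20: 1 × 0.0775 × 0.974 = 0.07549
  21: 1 × 0.0737 × 0.967 = 0.07127
  22: 1 × 0.0905 × 0.953 = 0.08625
  23: 1 × 0.0970 × 0.942 = 0.09137
  24: 1 × 0.1126 × 0.930 = 0.10472
  25: 1 × 0.0980 × 0.912 = 0.08938
  26: 1 × 0.0974 × 0.894 = 0.08708
  27: 1 × 0.1245 × 0.885 = 0.11018
  28: 1 × 0.1163 × 0.871 = 0.10130
  29: 1 × 0.1122 × 0.854 = 0.09582
Sum = 0.96976
NRR = 0.489 × 0.96976 = 0.47421
NRR < 1, so the cohort does not fully replace itself.

0.474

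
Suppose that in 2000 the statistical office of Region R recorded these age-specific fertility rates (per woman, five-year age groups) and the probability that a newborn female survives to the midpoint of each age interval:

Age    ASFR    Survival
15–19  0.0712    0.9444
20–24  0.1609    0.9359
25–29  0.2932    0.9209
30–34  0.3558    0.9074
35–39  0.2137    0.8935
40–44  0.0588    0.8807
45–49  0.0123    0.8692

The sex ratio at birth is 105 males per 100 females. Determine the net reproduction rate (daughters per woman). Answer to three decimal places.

2.595

Proportion female at birth = 100 / (100 + 105) = 0.48780.
Survival-weighted fertility by age (5·fₓ·Sₓ):
  15–19: 5 × 0.0712 × 0.9444 = 0.33621
  20–24: 5 × 0.1609 × 0.9359 = 0.75293
  25–29: 5 × 0.2932 × 0.9209 = 1.35004
  30–34: 5 × 0.3558 × 0.9074 = 1.61426
  35–39: 5 × 0.2137 × 0.8935 = 0.95470
  40–44: 5 × 0.0588 × 0.8807 = 0.25893
  45–49: 5 × 0.0123 × 0.8692 = 0.05346
Sum = 5.32053
NRR = 0.48780 × 5.32053 = 2.59535
NRR > 1, so each generation more than replaces itself.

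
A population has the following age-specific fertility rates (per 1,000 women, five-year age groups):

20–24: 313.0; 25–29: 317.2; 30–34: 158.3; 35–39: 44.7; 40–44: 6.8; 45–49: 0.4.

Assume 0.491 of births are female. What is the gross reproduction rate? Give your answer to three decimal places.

2.063

Proportion female at birth = 0.491.
Sum of ASFRs = 313.0 + 317.2 + 158.3 + 44.7 + 6.8 + 0.4 = 840.4
TFR = 5 × 840.4 / 1000 = 4.202
GRR = 0.491 × 4.202 = 2.06318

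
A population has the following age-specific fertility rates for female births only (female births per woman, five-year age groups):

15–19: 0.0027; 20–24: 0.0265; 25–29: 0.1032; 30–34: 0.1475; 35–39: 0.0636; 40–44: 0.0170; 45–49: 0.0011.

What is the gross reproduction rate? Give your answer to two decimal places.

Sum of female ASFRs = 0.0027 + 0.0265 + 0.1032 + 0.1475 + 0.0636 + 0.0170 + 0.0011 = 0.3616
GRR = 5 × 0.3616 = 1.808

1.81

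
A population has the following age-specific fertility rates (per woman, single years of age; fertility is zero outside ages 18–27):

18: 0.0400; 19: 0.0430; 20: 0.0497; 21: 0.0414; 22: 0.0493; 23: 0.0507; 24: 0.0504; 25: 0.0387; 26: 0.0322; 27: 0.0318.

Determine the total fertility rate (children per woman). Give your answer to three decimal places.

Sum of ASFRs = 0.0400 + 0.0430 + 0.0497 + 0.0414 + 0.0493 + 0.0507 + 0.0504 + 0.0387 + 0.0322 + 0.0318 = 0.4272
TFR = 0.4272

0.427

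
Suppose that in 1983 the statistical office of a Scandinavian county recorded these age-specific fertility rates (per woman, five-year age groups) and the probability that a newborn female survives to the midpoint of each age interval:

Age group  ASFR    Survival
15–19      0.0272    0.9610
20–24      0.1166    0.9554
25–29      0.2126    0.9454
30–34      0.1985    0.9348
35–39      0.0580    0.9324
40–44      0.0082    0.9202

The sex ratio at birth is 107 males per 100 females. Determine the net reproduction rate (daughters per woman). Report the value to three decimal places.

Proportion female at birth = 100 / (100 + 107) = 0.48309.
Survival-weighted fertility by age (5·fₓ·Sₓ):
  15–19: 5 × 0.0272 × 0.9610 = 0.13070
  20–24: 5 × 0.1166 × 0.9554 = 0.55700
  25–29: 5 × 0.2126 × 0.9454 = 1.00496
  30–34: 5 × 0.1985 × 0.9348 = 0.92779
  35–39: 5 × 0.0580 × 0.9324 = 0.27040
  40–44: 5 × 0.0082 × 0.9202 = 0.03773
Sum = 2.92858
NRR = 0.48309 × 2.92858 = 1.41477
With NRR above 1 the population is above replacement fertility.

1.415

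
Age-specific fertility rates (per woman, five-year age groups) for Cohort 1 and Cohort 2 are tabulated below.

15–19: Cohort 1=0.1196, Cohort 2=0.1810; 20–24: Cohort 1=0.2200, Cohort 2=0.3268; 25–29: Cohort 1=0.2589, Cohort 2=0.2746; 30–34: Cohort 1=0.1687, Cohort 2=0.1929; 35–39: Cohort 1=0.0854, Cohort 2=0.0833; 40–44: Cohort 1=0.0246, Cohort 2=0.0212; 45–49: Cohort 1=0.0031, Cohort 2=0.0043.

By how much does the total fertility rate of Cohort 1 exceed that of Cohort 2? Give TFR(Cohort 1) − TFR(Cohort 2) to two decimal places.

-1.02

Cohort 1:
  Sum of ASFRs = 0.1196 + 0.2200 + 0.2589 + 0.1687 + 0.0854 + 0.0246 + 0.0031 = 0.8803
  TFR = 5 × 0.8803 = 4.4015
Cohort 2:
  Sum of ASFRs = 0.1810 + 0.3268 + 0.2746 + 0.1929 + 0.0833 + 0.0212 + 0.0043 = 1.0841
  TFR = 5 × 1.0841 = 5.4205
Difference = 4.4015 − 5.4205 = -1.019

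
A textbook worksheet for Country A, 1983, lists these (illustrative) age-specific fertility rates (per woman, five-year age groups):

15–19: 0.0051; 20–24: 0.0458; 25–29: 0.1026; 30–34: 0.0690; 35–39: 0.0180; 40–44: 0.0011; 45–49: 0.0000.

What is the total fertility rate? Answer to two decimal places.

1.21

Sum of ASFRs = 0.0051 + 0.0458 + 0.1026 + 0.0690 + 0.0180 + 0.0011 + 0.0000 = 0.2416
TFR = 5 × 0.2416 = 1.208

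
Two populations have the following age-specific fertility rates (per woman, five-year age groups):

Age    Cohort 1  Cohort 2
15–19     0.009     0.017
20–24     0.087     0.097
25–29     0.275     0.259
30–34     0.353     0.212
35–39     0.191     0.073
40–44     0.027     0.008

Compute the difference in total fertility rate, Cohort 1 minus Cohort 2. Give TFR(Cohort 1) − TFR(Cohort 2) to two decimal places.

1.38

Cohort 1:
  Sum of ASFRs = 0.009 + 0.087 + 0.275 + 0.353 + 0.191 + 0.027 = 0.942
  TFR = 5 × 0.942 = 4.71
Cohort 2:
  Sum of ASFRs = 0.017 + 0.097 + 0.259 + 0.212 + 0.073 + 0.008 = 0.666
  TFR = 5 × 0.666 = 3.33
Difference = 4.71 − 3.33 = 1.38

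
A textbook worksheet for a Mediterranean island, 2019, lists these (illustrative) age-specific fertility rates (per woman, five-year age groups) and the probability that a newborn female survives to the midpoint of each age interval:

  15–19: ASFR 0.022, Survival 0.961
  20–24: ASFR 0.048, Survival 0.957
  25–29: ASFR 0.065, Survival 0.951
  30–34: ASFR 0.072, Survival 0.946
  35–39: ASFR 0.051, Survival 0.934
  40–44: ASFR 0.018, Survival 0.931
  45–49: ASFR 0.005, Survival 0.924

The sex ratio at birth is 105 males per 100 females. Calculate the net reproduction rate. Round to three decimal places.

0.649

Proportion female at birth = 100 / (100 + 105) = 0.48780.
Weighting each age-specific rate by interval width and survival:
  15–19: 5 × 0.022 × 0.961 = 0.10571
  20–24: 5 × 0.048 × 0.957 = 0.22968
  25–29: 5 × 0.065 × 0.951 = 0.30908
  30–34: 5 × 0.072 × 0.946 = 0.34056
  35–39: 5 × 0.051 × 0.934 = 0.23817
  40–44: 5 × 0.018 × 0.931 = 0.08379
  45–49: 5 × 0.005 × 0.924 = 0.02310
Sum = 1.33009
NRR = 0.48780 × 1.33009 = 0.64882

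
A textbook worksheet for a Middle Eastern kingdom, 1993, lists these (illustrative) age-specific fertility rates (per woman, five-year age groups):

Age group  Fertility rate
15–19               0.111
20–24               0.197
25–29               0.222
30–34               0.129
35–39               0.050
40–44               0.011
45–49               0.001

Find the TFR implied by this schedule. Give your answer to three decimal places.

3.605

Sum of ASFRs = 0.111 + 0.197 + 0.222 + 0.129 + 0.050 + 0.011 + 0.001 = 0.721
TFR = 5 × 0.721 = 3.605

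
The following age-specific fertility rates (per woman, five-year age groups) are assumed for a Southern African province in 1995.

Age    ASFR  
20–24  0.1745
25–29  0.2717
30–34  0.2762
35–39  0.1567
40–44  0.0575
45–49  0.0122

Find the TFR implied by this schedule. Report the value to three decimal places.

4.744

Sum of ASFRs = 0.1745 + 0.2717 + 0.2762 + 0.1567 + 0.0575 + 0.0122 = 0.9488
TFR = 5 × 0.9488 = 4.744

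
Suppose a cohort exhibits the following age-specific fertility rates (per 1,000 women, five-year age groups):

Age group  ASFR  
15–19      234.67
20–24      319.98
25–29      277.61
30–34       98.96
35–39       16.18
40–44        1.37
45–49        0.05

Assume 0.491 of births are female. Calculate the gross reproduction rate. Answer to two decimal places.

Proportion female at birth = 0.491.
Sum of ASFRs = 234.67 + 319.98 + 277.61 + 98.96 + 16.18 + 1.37 + 0.05 = 948.82
TFR = 5 × 948.82 / 1000 = 4.7441
GRR = 0.491 × 4.7441 = 2.32935

2.33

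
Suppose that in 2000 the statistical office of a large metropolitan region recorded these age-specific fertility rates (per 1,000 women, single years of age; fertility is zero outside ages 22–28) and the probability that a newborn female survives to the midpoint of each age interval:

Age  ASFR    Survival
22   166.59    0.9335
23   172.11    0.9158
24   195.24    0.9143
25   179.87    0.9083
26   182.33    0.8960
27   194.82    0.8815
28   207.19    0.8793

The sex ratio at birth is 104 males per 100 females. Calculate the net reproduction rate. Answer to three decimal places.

0.575

Proportion female at birth = 100 / (100 + 104) = 0.49020.
Each age group contributes 1 × ASFR × survival:
  22: 1 × 166.59/1000 × 0.9335 = 0.15551
  23: 1 × 172.11/1000 × 0.9158 = 0.15762
  24: 1 × 195.24/1000 × 0.9143 = 0.17851
  25: 1 × 179.87/1000 × 0.9083 = 0.16338
  26: 1 × 182.33/1000 × 0.8960 = 0.16337
  27: 1 × 194.82/1000 × 0.8815 = 0.17173
  28: 1 × 207.19/1000 × 0.8793 = 0.18218
Sum = 1.17230
NRR = 0.49020 × 1.17230 = 0.57466
An NRR under 1 implies long-run decline under these rates.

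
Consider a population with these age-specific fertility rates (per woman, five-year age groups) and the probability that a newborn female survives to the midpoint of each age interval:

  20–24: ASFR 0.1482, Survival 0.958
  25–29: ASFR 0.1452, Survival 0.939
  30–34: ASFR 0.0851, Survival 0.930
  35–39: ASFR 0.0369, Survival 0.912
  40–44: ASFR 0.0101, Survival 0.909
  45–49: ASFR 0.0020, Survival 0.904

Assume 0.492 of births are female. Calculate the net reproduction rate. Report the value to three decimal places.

0.989

Proportion female at birth = 0.492.
Survival-weighted fertility by age (5·fₓ·Sₓ):
  20–24: 5 × 0.1482 × 0.958 = 0.70988
  25–29: 5 × 0.1452 × 0.939 = 0.68171
  30–34: 5 × 0.0851 × 0.930 = 0.39572
  35–39: 5 × 0.0369 × 0.912 = 0.16826
  40–44: 5 × 0.0101 × 0.909 = 0.04590
  45–49: 5 × 0.0020 × 0.904 = 0.00904
Sum = 2.01051
NRR = 0.492 × 2.01051 = 0.98917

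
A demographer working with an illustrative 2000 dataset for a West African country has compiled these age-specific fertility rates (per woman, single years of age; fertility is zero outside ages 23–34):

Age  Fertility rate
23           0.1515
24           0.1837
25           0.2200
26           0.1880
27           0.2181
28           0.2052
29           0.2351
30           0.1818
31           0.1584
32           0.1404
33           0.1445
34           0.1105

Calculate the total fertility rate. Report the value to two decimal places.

2.14

Sum of ASFRs = 0.1515 + 0.1837 + 0.2200 + 0.1880 + 0.2181 + 0.2052 + 0.2351 + 0.1818 + 0.1584 + 0.1404 + 0.1445 + 0.1105 = 2.1372
TFR = 2.1372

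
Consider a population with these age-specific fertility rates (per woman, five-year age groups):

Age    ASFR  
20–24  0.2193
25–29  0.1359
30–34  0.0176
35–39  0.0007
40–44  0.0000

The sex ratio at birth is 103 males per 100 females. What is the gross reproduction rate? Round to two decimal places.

Proportion female at birth = 100 / (100 + 103) = 0.49261.
Sum of ASFRs = 0.2193 + 0.1359 + 0.0176 + 0.0007 + 0.0000 = 0.3735
TFR = 5 × 0.3735 = 1.8675
GRR = 0.49261 × 1.8675 = 0.91995

0.92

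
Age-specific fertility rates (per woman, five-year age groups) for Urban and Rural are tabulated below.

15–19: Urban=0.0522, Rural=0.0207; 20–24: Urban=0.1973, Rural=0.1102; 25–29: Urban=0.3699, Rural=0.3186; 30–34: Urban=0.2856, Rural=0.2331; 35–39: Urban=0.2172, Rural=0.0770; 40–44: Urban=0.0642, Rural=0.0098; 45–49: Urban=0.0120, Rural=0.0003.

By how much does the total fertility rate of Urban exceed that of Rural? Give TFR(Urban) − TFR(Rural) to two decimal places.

2.14

Urban:
  Sum of ASFRs = 0.0522 + 0.1973 + 0.3699 + 0.2856 + 0.2172 + 0.0642 + 0.0120 = 1.1984
  TFR = 5 × 1.1984 = 5.992
Rural:
  Sum of ASFRs = 0.0207 + 0.1102 + 0.3186 + 0.2331 + 0.0770 + 0.0098 + 0.0003 = 0.7697
  TFR = 5 × 0.7697 = 3.8485
Difference = 5.992 − 3.8485 = 2.1435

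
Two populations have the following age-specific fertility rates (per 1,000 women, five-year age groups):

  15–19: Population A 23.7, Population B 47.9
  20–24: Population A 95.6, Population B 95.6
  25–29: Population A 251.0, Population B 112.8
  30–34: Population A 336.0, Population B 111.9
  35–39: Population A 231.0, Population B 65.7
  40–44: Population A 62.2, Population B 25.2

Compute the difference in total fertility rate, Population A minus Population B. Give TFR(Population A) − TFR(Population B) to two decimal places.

2.70

Population A:
  Sum of ASFRs = 23.7 + 95.6 + 251.0 + 336.0 + 231.0 + 62.2 = 999.5
  TFR = 5 × 999.5 / 1000 = 4.9975
Population B:
  Sum of ASFRs = 47.9 + 95.6 + 112.8 + 111.9 + 65.7 + 25.2 = 459.1
  TFR = 5 × 459.1 / 1000 = 2.2955
Difference = 4.9975 − 2.2955 = 2.702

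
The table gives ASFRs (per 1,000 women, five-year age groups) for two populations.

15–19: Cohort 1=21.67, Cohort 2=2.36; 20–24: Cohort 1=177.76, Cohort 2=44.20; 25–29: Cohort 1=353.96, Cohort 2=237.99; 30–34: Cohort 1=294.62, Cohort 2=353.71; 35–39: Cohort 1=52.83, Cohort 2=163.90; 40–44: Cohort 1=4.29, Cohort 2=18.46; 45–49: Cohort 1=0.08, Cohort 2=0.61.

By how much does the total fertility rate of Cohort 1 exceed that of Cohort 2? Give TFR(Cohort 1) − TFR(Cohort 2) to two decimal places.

0.42

Cohort 1:
  Sum of ASFRs = 21.67 + 177.76 + 353.96 + 294.62 + 52.83 + 4.29 + 0.08 = 905.21
  TFR = 5 × 905.21 / 1000 = 4.52605
Cohort 2:
  Sum of ASFRs = 2.36 + 44.20 + 237.99 + 353.71 + 163.90 + 18.46 + 0.61 = 821.23
  TFR = 5 × 821.23 / 1000 = 4.10615
Difference = 4.52605 − 4.10615 = 0.4199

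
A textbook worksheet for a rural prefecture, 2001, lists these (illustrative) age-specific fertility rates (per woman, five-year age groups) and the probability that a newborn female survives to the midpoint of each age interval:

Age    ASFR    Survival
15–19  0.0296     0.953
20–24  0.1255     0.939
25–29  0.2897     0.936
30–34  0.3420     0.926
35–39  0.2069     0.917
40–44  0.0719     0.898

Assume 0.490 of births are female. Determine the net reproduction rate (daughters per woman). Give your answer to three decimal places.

Proportion female at birth = 0.490.
Survival-weighted fertility by age (5·fₓ·Sₓ):
  15–19: 5 × 0.0296 × 0.953 = 0.14104
  20–24: 5 × 0.1255 × 0.939 = 0.58922
  25–29: 5 × 0.2897 × 0.936 = 1.35580
  30–34: 5 × 0.3420 × 0.926 = 1.58346
  35–39: 5 × 0.2069 × 0.917 = 0.94864
  40–44: 5 × 0.0719 × 0.898 = 0.32283
Sum = 4.94099
NRR = 0.490 × 4.94099 = 2.42109

2.421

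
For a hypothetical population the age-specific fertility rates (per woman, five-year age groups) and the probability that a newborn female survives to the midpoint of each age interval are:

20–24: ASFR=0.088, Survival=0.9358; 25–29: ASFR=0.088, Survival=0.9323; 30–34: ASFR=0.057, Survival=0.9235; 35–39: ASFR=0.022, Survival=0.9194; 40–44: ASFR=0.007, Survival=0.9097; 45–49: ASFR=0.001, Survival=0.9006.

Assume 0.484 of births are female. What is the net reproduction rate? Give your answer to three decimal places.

0.592

Proportion female at birth = 0.484.
Each age group contributes 5 × ASFR × survival:
  20–24: 5 × 0.088 × 0.9358 = 0.41175
  25–29: 5 × 0.088 × 0.9323 = 0.41021
  30–34: 5 × 0.057 × 0.9235 = 0.26320
  35–39: 5 × 0.022 × 0.9194 = 0.10113
  40–44: 5 × 0.007 × 0.9097 = 0.03184
  45–49: 5 × 0.001 × 0.9006 = 0.00450
Sum = 1.22263
NRR = 0.484 × 1.22263 = 0.59175
With NRR below 1 the population is below replacement fertility.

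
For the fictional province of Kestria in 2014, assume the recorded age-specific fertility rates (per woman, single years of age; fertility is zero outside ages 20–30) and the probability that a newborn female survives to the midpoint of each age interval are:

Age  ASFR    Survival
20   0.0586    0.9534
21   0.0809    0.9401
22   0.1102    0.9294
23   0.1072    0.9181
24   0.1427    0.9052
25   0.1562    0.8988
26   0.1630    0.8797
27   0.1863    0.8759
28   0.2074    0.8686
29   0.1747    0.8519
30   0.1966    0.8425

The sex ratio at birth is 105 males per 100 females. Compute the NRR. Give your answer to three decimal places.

0.685

Proportion female at birth = 100 / (100 + 105) = 0.48780.
Weighting each age-specific rate by interval width and survival:
  20: 1 × 0.0586 × 0.9534 = 0.05587
  21: 1 × 0.0809 × 0.9401 = 0.07605
  22: 1 × 0.1102 × 0.9294 = 0.10242
  23: 1 × 0.1072 × 0.9181 = 0.09842
  24: 1 × 0.1427 × 0.9052 = 0.12917
  25: 1 × 0.1562 × 0.8988 = 0.14039
  26: 1 × 0.1630 × 0.8797 = 0.14339
  27: 1 × 0.1863 × 0.8759 = 0.16318
  28: 1 × 0.2074 × 0.8686 = 0.18015
  29: 1 × 0.1747 × 0.8519 = 0.14883
  30: 1 × 0.1966 × 0.8425 = 0.16564
Sum = 1.40351
NRR = 0.48780 × 1.40351 = 0.68463
With NRR below 1 the population is below replacement fertility.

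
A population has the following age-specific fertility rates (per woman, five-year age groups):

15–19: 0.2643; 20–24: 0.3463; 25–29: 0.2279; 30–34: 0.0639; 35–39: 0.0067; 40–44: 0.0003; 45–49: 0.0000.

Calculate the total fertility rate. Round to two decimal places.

4.55

Sum of ASFRs = 0.2643 + 0.3463 + 0.2279 + 0.0639 + 0.0067 + 0.0003 + 0.0000 = 0.9094
TFR = 5 × 0.9094 = 4.547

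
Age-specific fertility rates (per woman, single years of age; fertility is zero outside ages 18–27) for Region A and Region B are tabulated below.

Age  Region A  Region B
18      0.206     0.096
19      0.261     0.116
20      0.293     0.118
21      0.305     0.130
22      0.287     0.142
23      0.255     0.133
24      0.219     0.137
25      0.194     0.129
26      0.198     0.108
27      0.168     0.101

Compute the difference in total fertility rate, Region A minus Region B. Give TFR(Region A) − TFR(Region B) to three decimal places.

Region A:
  Sum of ASFRs = 0.206 + 0.261 + 0.293 + 0.305 + 0.287 + 0.255 + 0.219 + 0.194 + 0.198 + 0.168 = 2.386
  TFR = 2.386
Region B:
  Sum of ASFRs = 0.096 + 0.116 + 0.118 + 0.130 + 0.142 + 0.133 + 0.137 + 0.129 + 0.108 + 0.101 = 1.210
  TFR = 1.21
Difference = 2.386 − 1.21 = 1.176

1.176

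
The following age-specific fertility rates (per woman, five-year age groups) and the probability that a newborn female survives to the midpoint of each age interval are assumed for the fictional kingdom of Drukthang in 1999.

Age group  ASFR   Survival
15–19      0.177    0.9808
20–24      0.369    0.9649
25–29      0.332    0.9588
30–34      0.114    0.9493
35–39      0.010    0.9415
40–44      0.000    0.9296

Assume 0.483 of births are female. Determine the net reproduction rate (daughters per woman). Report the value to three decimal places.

2.332

Proportion female at birth = 0.483.
Survival-weighted fertility by age (5·fₓ·Sₓ):
  15–19: 5 × 0.177 × 0.9808 = 0.86801
  20–24: 5 × 0.369 × 0.9649 = 1.78024
  25–29: 5 × 0.332 × 0.9588 = 1.59161
  30–34: 5 × 0.114 × 0.9493 = 0.54110
  35–39: 5 × 0.010 × 0.9415 = 0.04708
  40–44: 5 × 0.000 × 0.9296 = 0.00000
Sum = 4.82804
NRR = 0.483 × 4.82804 = 2.33194
An NRR exceeding 1 indicates intrinsic growth under these rates.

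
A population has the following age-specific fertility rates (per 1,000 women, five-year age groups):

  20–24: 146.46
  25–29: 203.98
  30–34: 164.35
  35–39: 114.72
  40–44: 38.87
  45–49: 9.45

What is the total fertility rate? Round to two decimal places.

Sum of ASFRs = 146.46 + 203.98 + 164.35 + 114.72 + 38.87 + 9.45 = 677.83
TFR = 5 × 677.83 / 1000 = 3.38915

3.39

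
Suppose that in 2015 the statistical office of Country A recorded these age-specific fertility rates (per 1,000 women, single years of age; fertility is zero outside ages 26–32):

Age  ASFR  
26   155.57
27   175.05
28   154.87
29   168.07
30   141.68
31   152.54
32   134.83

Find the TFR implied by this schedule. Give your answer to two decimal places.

1.08

Sum of ASFRs = 155.57 + 175.05 + 154.87 + 168.07 + 141.68 + 152.54 + 134.83 = 1082.61
TFR = 1082.61 / 1000 = 1.08261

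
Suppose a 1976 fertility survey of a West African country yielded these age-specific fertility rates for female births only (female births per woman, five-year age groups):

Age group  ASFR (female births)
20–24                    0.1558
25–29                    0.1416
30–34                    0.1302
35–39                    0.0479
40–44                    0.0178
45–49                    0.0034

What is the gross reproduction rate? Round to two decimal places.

Sum of female ASFRs = 0.1558 + 0.1416 + 0.1302 + 0.0479 + 0.0178 + 0.0034 = 0.4967
GRR = 5 × 0.4967 = 2.4835

2.48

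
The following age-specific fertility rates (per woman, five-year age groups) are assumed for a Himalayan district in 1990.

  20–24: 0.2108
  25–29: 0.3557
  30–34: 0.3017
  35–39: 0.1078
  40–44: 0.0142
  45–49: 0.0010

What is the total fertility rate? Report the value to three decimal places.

4.956

Sum of ASFRs = 0.2108 + 0.3557 + 0.3017 + 0.1078 + 0.0142 + 0.0010 = 0.9912
TFR = 5 × 0.9912 = 4.956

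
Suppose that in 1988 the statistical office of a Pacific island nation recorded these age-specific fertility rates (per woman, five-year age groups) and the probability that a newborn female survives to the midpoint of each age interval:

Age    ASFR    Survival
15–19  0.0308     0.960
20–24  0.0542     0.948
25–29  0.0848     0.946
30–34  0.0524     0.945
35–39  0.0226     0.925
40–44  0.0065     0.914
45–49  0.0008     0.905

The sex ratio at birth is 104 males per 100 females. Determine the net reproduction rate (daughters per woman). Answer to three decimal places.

Proportion female at birth = 100 / (100 + 104) = 0.49020.
Survival-weighted fertility by age (5·fₓ·Sₓ):
  15–19: 5 × 0.0308 × 0.960 = 0.14784
  20–24: 5 × 0.0542 × 0.948 = 0.25691
  25–29: 5 × 0.0848 × 0.946 = 0.40110
  30–34: 5 × 0.0524 × 0.945 = 0.24759
  35–39: 5 × 0.0226 × 0.925 = 0.10453
  40–44: 5 × 0.0065 × 0.914 = 0.02971
  45–49: 5 × 0.0008 × 0.905 = 0.00362
Sum = 1.19130
NRR = 0.49020 × 1.19130 = 0.58398

0.584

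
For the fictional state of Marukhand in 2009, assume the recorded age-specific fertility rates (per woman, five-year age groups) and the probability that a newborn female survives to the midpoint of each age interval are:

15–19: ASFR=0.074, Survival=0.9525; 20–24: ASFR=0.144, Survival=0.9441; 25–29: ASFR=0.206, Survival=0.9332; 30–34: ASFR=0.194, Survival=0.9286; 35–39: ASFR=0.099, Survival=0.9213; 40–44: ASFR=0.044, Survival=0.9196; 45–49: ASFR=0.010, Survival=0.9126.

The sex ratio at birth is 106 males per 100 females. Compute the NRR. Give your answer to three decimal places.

Proportion female at birth = 100 / (100 + 106) = 0.48544.
Each age group contributes 5 × ASFR × survival:
  15–19: 5 × 0.074 × 0.9525 = 0.35243
  20–24: 5 × 0.144 × 0.9441 = 0.67975
  25–29: 5 × 0.206 × 0.9332 = 0.96120
  30–34: 5 × 0.194 × 0.9286 = 0.90074
  35–39: 5 × 0.099 × 0.9213 = 0.45604
  40–44: 5 × 0.044 × 0.9196 = 0.20231
  45–49: 5 × 0.010 × 0.9126 = 0.04563
Sum = 3.59810
NRR = 0.48544 × 3.59810 = 1.74666

1.747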